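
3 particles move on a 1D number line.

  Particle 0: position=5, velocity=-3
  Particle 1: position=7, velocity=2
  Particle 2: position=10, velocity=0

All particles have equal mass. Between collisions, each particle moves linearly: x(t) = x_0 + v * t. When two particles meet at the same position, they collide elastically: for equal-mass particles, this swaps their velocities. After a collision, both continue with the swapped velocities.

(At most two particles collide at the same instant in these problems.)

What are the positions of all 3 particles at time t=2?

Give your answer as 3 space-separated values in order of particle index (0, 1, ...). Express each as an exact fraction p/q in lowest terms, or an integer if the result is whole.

Collision at t=3/2: particles 1 and 2 swap velocities; positions: p0=1/2 p1=10 p2=10; velocities now: v0=-3 v1=0 v2=2
Advance to t=2 (no further collisions before then); velocities: v0=-3 v1=0 v2=2; positions = -1 10 11

Answer: -1 10 11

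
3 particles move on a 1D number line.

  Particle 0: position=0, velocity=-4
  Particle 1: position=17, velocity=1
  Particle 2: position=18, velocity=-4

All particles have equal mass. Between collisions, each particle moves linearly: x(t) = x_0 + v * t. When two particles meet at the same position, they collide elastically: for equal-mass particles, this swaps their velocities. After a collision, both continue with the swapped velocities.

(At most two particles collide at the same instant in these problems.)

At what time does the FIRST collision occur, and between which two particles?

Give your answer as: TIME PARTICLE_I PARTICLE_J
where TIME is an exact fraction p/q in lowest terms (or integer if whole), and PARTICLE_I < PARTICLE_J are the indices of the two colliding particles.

Pair (0,1): pos 0,17 vel -4,1 -> not approaching (rel speed -5 <= 0)
Pair (1,2): pos 17,18 vel 1,-4 -> gap=1, closing at 5/unit, collide at t=1/5
Earliest collision: t=1/5 between 1 and 2

Answer: 1/5 1 2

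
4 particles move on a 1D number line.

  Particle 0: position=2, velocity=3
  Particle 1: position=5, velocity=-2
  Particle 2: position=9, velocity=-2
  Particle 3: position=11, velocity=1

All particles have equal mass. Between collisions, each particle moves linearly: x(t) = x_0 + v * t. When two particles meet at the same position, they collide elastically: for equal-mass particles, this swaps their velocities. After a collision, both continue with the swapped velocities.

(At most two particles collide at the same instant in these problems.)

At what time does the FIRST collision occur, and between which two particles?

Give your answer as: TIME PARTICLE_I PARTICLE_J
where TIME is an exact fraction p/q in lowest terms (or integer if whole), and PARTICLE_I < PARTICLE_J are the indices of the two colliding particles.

Answer: 3/5 0 1

Derivation:
Pair (0,1): pos 2,5 vel 3,-2 -> gap=3, closing at 5/unit, collide at t=3/5
Pair (1,2): pos 5,9 vel -2,-2 -> not approaching (rel speed 0 <= 0)
Pair (2,3): pos 9,11 vel -2,1 -> not approaching (rel speed -3 <= 0)
Earliest collision: t=3/5 between 0 and 1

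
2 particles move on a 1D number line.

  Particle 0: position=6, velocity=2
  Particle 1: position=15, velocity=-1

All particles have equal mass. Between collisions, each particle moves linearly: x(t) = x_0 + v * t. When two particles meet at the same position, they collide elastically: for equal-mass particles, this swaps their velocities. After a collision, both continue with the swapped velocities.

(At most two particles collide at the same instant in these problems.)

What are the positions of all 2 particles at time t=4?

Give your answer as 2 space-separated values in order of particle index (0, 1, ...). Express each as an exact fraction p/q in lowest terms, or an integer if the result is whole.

Answer: 11 14

Derivation:
Collision at t=3: particles 0 and 1 swap velocities; positions: p0=12 p1=12; velocities now: v0=-1 v1=2
Advance to t=4 (no further collisions before then); velocities: v0=-1 v1=2; positions = 11 14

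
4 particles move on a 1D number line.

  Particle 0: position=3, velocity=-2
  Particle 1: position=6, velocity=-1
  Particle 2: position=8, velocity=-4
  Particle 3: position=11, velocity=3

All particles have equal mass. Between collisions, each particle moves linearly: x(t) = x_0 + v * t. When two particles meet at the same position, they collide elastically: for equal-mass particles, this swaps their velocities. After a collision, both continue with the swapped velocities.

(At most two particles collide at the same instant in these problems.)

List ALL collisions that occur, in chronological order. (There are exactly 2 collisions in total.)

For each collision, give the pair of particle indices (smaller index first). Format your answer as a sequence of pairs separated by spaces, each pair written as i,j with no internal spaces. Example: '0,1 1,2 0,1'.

Answer: 1,2 0,1

Derivation:
Collision at t=2/3: particles 1 and 2 swap velocities; positions: p0=5/3 p1=16/3 p2=16/3 p3=13; velocities now: v0=-2 v1=-4 v2=-1 v3=3
Collision at t=5/2: particles 0 and 1 swap velocities; positions: p0=-2 p1=-2 p2=7/2 p3=37/2; velocities now: v0=-4 v1=-2 v2=-1 v3=3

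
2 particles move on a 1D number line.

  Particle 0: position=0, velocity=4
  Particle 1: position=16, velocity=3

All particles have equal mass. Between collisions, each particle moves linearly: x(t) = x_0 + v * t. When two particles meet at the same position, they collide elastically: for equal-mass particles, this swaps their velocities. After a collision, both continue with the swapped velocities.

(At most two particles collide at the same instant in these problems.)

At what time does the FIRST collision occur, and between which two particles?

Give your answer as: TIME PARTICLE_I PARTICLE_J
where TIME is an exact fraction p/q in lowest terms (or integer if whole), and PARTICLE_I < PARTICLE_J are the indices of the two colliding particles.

Answer: 16 0 1

Derivation:
Pair (0,1): pos 0,16 vel 4,3 -> gap=16, closing at 1/unit, collide at t=16
Earliest collision: t=16 between 0 and 1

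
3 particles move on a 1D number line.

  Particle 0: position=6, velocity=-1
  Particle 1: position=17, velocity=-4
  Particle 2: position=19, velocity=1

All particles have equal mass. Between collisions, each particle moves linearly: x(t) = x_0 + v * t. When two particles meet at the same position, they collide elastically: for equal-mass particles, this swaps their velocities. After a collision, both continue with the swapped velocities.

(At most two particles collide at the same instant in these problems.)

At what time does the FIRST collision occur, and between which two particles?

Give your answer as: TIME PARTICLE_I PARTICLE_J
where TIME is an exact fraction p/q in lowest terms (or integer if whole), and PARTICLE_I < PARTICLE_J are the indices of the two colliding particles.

Answer: 11/3 0 1

Derivation:
Pair (0,1): pos 6,17 vel -1,-4 -> gap=11, closing at 3/unit, collide at t=11/3
Pair (1,2): pos 17,19 vel -4,1 -> not approaching (rel speed -5 <= 0)
Earliest collision: t=11/3 between 0 and 1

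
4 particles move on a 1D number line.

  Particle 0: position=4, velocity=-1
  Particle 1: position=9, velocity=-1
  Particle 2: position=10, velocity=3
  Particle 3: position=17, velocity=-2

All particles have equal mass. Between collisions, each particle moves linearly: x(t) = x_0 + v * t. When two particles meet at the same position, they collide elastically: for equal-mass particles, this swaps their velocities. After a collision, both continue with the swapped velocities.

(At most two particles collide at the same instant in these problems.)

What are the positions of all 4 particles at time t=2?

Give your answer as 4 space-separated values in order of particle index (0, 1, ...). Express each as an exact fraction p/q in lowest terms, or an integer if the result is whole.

Collision at t=7/5: particles 2 and 3 swap velocities; positions: p0=13/5 p1=38/5 p2=71/5 p3=71/5; velocities now: v0=-1 v1=-1 v2=-2 v3=3
Advance to t=2 (no further collisions before then); velocities: v0=-1 v1=-1 v2=-2 v3=3; positions = 2 7 13 16

Answer: 2 7 13 16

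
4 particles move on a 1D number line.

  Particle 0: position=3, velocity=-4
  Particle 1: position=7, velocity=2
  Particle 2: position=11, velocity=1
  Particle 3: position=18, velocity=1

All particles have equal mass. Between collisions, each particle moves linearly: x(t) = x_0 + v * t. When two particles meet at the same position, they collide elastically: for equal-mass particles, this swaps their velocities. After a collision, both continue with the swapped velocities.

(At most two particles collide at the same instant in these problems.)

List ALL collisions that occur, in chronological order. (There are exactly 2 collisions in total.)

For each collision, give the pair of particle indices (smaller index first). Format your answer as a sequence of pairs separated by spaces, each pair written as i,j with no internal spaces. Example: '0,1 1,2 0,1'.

Collision at t=4: particles 1 and 2 swap velocities; positions: p0=-13 p1=15 p2=15 p3=22; velocities now: v0=-4 v1=1 v2=2 v3=1
Collision at t=11: particles 2 and 3 swap velocities; positions: p0=-41 p1=22 p2=29 p3=29; velocities now: v0=-4 v1=1 v2=1 v3=2

Answer: 1,2 2,3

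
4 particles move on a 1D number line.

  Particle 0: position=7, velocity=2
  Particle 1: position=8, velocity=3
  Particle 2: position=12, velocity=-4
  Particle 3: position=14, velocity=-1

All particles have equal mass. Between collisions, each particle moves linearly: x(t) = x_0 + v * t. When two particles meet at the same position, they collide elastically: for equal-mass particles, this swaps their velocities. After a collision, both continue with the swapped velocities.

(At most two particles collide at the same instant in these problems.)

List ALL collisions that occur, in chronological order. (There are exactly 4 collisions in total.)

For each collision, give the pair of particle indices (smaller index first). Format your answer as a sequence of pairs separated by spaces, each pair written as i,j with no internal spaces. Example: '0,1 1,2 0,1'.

Collision at t=4/7: particles 1 and 2 swap velocities; positions: p0=57/7 p1=68/7 p2=68/7 p3=94/7; velocities now: v0=2 v1=-4 v2=3 v3=-1
Collision at t=5/6: particles 0 and 1 swap velocities; positions: p0=26/3 p1=26/3 p2=21/2 p3=79/6; velocities now: v0=-4 v1=2 v2=3 v3=-1
Collision at t=3/2: particles 2 and 3 swap velocities; positions: p0=6 p1=10 p2=25/2 p3=25/2; velocities now: v0=-4 v1=2 v2=-1 v3=3
Collision at t=7/3: particles 1 and 2 swap velocities; positions: p0=8/3 p1=35/3 p2=35/3 p3=15; velocities now: v0=-4 v1=-1 v2=2 v3=3

Answer: 1,2 0,1 2,3 1,2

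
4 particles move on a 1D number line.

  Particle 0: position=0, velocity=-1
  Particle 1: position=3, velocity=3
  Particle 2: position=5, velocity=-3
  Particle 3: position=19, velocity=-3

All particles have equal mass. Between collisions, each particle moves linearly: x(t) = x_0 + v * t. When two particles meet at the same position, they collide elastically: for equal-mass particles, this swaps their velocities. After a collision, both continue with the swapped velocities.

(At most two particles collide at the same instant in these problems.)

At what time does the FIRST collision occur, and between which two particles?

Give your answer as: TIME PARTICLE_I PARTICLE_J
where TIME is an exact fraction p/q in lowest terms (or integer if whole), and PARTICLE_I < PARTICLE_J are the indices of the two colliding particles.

Pair (0,1): pos 0,3 vel -1,3 -> not approaching (rel speed -4 <= 0)
Pair (1,2): pos 3,5 vel 3,-3 -> gap=2, closing at 6/unit, collide at t=1/3
Pair (2,3): pos 5,19 vel -3,-3 -> not approaching (rel speed 0 <= 0)
Earliest collision: t=1/3 between 1 and 2

Answer: 1/3 1 2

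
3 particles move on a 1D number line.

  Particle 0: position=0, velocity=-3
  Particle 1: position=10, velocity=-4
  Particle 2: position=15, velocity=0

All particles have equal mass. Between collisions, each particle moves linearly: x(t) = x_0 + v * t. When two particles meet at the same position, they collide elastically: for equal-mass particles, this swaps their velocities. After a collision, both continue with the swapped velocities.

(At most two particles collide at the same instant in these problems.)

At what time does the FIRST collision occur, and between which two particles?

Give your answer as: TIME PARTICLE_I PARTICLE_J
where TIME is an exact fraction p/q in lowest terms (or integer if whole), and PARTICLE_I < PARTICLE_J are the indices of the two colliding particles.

Answer: 10 0 1

Derivation:
Pair (0,1): pos 0,10 vel -3,-4 -> gap=10, closing at 1/unit, collide at t=10
Pair (1,2): pos 10,15 vel -4,0 -> not approaching (rel speed -4 <= 0)
Earliest collision: t=10 between 0 and 1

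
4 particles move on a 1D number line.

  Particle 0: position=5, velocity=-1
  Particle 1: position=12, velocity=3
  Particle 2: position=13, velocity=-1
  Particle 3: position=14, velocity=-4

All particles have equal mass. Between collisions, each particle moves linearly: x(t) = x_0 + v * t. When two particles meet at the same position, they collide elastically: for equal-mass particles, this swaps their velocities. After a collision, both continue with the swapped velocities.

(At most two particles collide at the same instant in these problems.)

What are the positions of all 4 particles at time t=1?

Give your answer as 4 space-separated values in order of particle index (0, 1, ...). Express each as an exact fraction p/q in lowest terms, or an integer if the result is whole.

Answer: 4 10 12 15

Derivation:
Collision at t=1/4: particles 1 and 2 swap velocities; positions: p0=19/4 p1=51/4 p2=51/4 p3=13; velocities now: v0=-1 v1=-1 v2=3 v3=-4
Collision at t=2/7: particles 2 and 3 swap velocities; positions: p0=33/7 p1=89/7 p2=90/7 p3=90/7; velocities now: v0=-1 v1=-1 v2=-4 v3=3
Collision at t=1/3: particles 1 and 2 swap velocities; positions: p0=14/3 p1=38/3 p2=38/3 p3=13; velocities now: v0=-1 v1=-4 v2=-1 v3=3
Advance to t=1 (no further collisions before then); velocities: v0=-1 v1=-4 v2=-1 v3=3; positions = 4 10 12 15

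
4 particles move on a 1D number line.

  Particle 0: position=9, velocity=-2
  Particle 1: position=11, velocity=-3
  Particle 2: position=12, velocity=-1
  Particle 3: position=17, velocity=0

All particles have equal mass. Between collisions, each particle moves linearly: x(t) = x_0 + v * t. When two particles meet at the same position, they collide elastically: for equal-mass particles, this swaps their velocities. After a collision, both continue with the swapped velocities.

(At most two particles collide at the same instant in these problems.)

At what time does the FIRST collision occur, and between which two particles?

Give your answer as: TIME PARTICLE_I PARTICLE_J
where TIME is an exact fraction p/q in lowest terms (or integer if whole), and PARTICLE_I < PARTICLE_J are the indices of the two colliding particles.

Pair (0,1): pos 9,11 vel -2,-3 -> gap=2, closing at 1/unit, collide at t=2
Pair (1,2): pos 11,12 vel -3,-1 -> not approaching (rel speed -2 <= 0)
Pair (2,3): pos 12,17 vel -1,0 -> not approaching (rel speed -1 <= 0)
Earliest collision: t=2 between 0 and 1

Answer: 2 0 1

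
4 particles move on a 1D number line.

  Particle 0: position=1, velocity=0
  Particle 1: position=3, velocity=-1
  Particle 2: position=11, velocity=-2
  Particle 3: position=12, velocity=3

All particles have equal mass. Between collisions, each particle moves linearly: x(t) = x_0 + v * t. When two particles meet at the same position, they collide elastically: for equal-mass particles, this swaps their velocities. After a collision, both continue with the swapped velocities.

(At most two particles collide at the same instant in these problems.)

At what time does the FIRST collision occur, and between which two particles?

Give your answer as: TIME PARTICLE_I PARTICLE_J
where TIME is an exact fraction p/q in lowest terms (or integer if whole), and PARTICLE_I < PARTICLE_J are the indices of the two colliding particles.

Answer: 2 0 1

Derivation:
Pair (0,1): pos 1,3 vel 0,-1 -> gap=2, closing at 1/unit, collide at t=2
Pair (1,2): pos 3,11 vel -1,-2 -> gap=8, closing at 1/unit, collide at t=8
Pair (2,3): pos 11,12 vel -2,3 -> not approaching (rel speed -5 <= 0)
Earliest collision: t=2 between 0 and 1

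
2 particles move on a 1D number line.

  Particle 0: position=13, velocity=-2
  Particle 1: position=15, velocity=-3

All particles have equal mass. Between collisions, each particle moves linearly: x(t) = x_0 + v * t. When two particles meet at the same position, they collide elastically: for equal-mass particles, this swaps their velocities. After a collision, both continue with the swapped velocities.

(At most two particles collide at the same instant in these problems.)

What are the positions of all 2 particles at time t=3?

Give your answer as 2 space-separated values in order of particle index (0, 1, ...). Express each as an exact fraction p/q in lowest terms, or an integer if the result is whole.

Answer: 6 7

Derivation:
Collision at t=2: particles 0 and 1 swap velocities; positions: p0=9 p1=9; velocities now: v0=-3 v1=-2
Advance to t=3 (no further collisions before then); velocities: v0=-3 v1=-2; positions = 6 7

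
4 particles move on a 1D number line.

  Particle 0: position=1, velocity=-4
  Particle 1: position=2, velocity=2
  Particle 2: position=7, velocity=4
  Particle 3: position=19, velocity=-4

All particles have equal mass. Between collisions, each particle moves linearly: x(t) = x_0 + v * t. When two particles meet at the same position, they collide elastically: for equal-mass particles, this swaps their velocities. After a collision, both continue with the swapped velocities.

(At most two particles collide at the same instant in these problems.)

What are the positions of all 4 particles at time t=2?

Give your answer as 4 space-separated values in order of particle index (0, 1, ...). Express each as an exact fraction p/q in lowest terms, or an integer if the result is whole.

Collision at t=3/2: particles 2 and 3 swap velocities; positions: p0=-5 p1=5 p2=13 p3=13; velocities now: v0=-4 v1=2 v2=-4 v3=4
Advance to t=2 (no further collisions before then); velocities: v0=-4 v1=2 v2=-4 v3=4; positions = -7 6 11 15

Answer: -7 6 11 15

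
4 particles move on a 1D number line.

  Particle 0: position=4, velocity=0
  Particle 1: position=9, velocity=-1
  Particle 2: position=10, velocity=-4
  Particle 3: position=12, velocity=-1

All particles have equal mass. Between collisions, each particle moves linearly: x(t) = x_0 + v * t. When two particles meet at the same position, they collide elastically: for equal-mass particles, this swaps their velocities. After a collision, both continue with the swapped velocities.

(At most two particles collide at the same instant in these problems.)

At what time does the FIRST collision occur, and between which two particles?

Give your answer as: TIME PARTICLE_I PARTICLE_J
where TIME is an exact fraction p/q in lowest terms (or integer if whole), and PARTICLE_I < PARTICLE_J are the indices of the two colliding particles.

Pair (0,1): pos 4,9 vel 0,-1 -> gap=5, closing at 1/unit, collide at t=5
Pair (1,2): pos 9,10 vel -1,-4 -> gap=1, closing at 3/unit, collide at t=1/3
Pair (2,3): pos 10,12 vel -4,-1 -> not approaching (rel speed -3 <= 0)
Earliest collision: t=1/3 between 1 and 2

Answer: 1/3 1 2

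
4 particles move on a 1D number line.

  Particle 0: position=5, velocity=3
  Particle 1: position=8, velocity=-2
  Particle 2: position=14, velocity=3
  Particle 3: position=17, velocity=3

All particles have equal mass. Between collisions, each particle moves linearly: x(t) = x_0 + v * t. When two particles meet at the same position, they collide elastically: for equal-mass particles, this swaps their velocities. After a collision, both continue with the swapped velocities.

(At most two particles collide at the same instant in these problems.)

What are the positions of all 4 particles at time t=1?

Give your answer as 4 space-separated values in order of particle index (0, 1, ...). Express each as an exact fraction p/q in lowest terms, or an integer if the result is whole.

Collision at t=3/5: particles 0 and 1 swap velocities; positions: p0=34/5 p1=34/5 p2=79/5 p3=94/5; velocities now: v0=-2 v1=3 v2=3 v3=3
Advance to t=1 (no further collisions before then); velocities: v0=-2 v1=3 v2=3 v3=3; positions = 6 8 17 20

Answer: 6 8 17 20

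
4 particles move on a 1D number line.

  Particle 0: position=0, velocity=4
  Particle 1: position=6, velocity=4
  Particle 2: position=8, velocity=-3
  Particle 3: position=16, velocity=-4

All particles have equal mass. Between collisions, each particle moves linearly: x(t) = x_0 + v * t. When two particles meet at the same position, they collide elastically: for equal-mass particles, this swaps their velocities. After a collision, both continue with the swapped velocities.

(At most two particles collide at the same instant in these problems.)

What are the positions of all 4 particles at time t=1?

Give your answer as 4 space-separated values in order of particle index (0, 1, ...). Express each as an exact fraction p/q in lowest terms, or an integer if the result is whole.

Collision at t=2/7: particles 1 and 2 swap velocities; positions: p0=8/7 p1=50/7 p2=50/7 p3=104/7; velocities now: v0=4 v1=-3 v2=4 v3=-4
Advance to t=1 (no further collisions before then); velocities: v0=4 v1=-3 v2=4 v3=-4; positions = 4 5 10 12

Answer: 4 5 10 12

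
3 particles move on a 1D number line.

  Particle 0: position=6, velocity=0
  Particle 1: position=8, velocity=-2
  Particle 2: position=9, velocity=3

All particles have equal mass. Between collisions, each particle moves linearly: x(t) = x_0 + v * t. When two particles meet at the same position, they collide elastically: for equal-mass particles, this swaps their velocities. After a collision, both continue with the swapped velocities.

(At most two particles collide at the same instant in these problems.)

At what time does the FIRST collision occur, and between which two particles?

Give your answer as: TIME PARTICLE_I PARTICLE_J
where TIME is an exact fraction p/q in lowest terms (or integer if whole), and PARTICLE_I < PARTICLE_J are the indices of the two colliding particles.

Answer: 1 0 1

Derivation:
Pair (0,1): pos 6,8 vel 0,-2 -> gap=2, closing at 2/unit, collide at t=1
Pair (1,2): pos 8,9 vel -2,3 -> not approaching (rel speed -5 <= 0)
Earliest collision: t=1 between 0 and 1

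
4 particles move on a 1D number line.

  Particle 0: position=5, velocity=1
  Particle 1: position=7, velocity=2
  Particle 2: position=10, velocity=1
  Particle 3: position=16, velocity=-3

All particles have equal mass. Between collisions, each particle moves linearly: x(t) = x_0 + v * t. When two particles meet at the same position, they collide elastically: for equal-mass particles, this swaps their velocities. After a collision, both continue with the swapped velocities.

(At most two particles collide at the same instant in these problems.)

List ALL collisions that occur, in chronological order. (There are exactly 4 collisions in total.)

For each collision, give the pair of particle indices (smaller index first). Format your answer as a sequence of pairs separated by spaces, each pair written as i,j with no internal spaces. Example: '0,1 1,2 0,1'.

Collision at t=3/2: particles 2 and 3 swap velocities; positions: p0=13/2 p1=10 p2=23/2 p3=23/2; velocities now: v0=1 v1=2 v2=-3 v3=1
Collision at t=9/5: particles 1 and 2 swap velocities; positions: p0=34/5 p1=53/5 p2=53/5 p3=59/5; velocities now: v0=1 v1=-3 v2=2 v3=1
Collision at t=11/4: particles 0 and 1 swap velocities; positions: p0=31/4 p1=31/4 p2=25/2 p3=51/4; velocities now: v0=-3 v1=1 v2=2 v3=1
Collision at t=3: particles 2 and 3 swap velocities; positions: p0=7 p1=8 p2=13 p3=13; velocities now: v0=-3 v1=1 v2=1 v3=2

Answer: 2,3 1,2 0,1 2,3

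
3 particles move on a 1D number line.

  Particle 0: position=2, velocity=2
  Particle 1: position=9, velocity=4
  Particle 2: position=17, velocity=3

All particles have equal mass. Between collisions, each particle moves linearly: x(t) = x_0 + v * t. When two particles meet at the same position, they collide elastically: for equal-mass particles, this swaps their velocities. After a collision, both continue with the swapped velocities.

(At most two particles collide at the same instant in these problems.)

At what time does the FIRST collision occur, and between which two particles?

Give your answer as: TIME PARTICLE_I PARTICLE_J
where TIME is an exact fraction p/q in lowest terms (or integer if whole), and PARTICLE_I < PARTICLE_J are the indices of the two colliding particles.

Answer: 8 1 2

Derivation:
Pair (0,1): pos 2,9 vel 2,4 -> not approaching (rel speed -2 <= 0)
Pair (1,2): pos 9,17 vel 4,3 -> gap=8, closing at 1/unit, collide at t=8
Earliest collision: t=8 between 1 and 2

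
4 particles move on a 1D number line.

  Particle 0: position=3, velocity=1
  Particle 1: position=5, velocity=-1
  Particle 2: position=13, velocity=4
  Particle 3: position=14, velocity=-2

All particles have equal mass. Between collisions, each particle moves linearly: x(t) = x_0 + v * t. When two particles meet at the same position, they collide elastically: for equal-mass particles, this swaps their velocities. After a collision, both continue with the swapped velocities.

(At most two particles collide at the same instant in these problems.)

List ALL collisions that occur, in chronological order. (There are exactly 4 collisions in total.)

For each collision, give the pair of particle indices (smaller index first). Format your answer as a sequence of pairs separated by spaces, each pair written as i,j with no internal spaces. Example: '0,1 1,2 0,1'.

Answer: 2,3 0,1 1,2 0,1

Derivation:
Collision at t=1/6: particles 2 and 3 swap velocities; positions: p0=19/6 p1=29/6 p2=41/3 p3=41/3; velocities now: v0=1 v1=-1 v2=-2 v3=4
Collision at t=1: particles 0 and 1 swap velocities; positions: p0=4 p1=4 p2=12 p3=17; velocities now: v0=-1 v1=1 v2=-2 v3=4
Collision at t=11/3: particles 1 and 2 swap velocities; positions: p0=4/3 p1=20/3 p2=20/3 p3=83/3; velocities now: v0=-1 v1=-2 v2=1 v3=4
Collision at t=9: particles 0 and 1 swap velocities; positions: p0=-4 p1=-4 p2=12 p3=49; velocities now: v0=-2 v1=-1 v2=1 v3=4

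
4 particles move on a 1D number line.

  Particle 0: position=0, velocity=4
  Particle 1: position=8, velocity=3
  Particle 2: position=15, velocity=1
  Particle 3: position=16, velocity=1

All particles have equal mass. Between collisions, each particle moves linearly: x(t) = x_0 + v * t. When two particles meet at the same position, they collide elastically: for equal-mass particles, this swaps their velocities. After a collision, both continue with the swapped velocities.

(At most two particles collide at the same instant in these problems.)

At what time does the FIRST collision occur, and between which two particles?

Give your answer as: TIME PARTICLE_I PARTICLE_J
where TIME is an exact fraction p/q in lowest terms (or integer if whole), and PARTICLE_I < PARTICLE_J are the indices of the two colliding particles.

Pair (0,1): pos 0,8 vel 4,3 -> gap=8, closing at 1/unit, collide at t=8
Pair (1,2): pos 8,15 vel 3,1 -> gap=7, closing at 2/unit, collide at t=7/2
Pair (2,3): pos 15,16 vel 1,1 -> not approaching (rel speed 0 <= 0)
Earliest collision: t=7/2 between 1 and 2

Answer: 7/2 1 2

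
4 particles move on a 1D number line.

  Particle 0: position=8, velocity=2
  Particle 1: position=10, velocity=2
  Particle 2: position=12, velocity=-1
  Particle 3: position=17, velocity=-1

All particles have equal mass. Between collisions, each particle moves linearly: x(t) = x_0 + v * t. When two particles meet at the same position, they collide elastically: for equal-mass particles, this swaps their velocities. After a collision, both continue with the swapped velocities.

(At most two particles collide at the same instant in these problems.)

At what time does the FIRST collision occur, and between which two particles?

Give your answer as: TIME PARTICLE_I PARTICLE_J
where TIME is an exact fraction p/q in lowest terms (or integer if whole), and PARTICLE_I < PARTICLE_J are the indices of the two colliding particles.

Pair (0,1): pos 8,10 vel 2,2 -> not approaching (rel speed 0 <= 0)
Pair (1,2): pos 10,12 vel 2,-1 -> gap=2, closing at 3/unit, collide at t=2/3
Pair (2,3): pos 12,17 vel -1,-1 -> not approaching (rel speed 0 <= 0)
Earliest collision: t=2/3 between 1 and 2

Answer: 2/3 1 2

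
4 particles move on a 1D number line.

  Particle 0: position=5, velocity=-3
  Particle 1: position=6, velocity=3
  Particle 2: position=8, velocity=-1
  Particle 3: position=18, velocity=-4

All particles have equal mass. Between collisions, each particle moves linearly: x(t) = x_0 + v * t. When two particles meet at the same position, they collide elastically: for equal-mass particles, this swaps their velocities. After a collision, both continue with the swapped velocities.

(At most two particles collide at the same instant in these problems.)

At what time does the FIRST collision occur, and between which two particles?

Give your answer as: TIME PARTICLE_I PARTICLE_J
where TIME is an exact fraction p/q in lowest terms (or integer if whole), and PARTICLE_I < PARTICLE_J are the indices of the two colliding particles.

Pair (0,1): pos 5,6 vel -3,3 -> not approaching (rel speed -6 <= 0)
Pair (1,2): pos 6,8 vel 3,-1 -> gap=2, closing at 4/unit, collide at t=1/2
Pair (2,3): pos 8,18 vel -1,-4 -> gap=10, closing at 3/unit, collide at t=10/3
Earliest collision: t=1/2 between 1 and 2

Answer: 1/2 1 2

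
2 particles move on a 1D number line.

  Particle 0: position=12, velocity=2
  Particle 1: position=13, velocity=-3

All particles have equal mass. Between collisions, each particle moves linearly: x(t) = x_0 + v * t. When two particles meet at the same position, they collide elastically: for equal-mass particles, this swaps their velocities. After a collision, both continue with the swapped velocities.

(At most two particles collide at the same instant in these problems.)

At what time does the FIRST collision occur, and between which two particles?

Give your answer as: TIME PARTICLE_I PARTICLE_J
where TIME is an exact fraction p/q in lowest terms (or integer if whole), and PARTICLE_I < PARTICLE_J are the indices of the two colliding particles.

Answer: 1/5 0 1

Derivation:
Pair (0,1): pos 12,13 vel 2,-3 -> gap=1, closing at 5/unit, collide at t=1/5
Earliest collision: t=1/5 between 0 and 1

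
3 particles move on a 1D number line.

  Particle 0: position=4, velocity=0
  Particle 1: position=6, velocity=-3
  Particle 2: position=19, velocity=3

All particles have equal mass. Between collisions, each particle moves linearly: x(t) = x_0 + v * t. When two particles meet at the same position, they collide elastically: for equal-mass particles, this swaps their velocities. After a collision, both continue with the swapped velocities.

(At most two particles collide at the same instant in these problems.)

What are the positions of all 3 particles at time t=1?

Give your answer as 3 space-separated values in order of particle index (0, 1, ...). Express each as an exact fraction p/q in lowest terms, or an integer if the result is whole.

Collision at t=2/3: particles 0 and 1 swap velocities; positions: p0=4 p1=4 p2=21; velocities now: v0=-3 v1=0 v2=3
Advance to t=1 (no further collisions before then); velocities: v0=-3 v1=0 v2=3; positions = 3 4 22

Answer: 3 4 22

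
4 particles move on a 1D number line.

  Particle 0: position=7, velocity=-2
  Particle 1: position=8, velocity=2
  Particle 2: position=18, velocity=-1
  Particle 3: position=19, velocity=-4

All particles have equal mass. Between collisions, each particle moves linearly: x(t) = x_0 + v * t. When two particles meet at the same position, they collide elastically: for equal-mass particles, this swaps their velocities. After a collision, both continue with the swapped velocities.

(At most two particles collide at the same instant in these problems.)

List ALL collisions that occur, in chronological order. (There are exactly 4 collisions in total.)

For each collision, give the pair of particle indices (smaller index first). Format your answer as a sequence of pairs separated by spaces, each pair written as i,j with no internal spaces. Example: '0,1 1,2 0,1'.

Collision at t=1/3: particles 2 and 3 swap velocities; positions: p0=19/3 p1=26/3 p2=53/3 p3=53/3; velocities now: v0=-2 v1=2 v2=-4 v3=-1
Collision at t=11/6: particles 1 and 2 swap velocities; positions: p0=10/3 p1=35/3 p2=35/3 p3=97/6; velocities now: v0=-2 v1=-4 v2=2 v3=-1
Collision at t=10/3: particles 2 and 3 swap velocities; positions: p0=1/3 p1=17/3 p2=44/3 p3=44/3; velocities now: v0=-2 v1=-4 v2=-1 v3=2
Collision at t=6: particles 0 and 1 swap velocities; positions: p0=-5 p1=-5 p2=12 p3=20; velocities now: v0=-4 v1=-2 v2=-1 v3=2

Answer: 2,3 1,2 2,3 0,1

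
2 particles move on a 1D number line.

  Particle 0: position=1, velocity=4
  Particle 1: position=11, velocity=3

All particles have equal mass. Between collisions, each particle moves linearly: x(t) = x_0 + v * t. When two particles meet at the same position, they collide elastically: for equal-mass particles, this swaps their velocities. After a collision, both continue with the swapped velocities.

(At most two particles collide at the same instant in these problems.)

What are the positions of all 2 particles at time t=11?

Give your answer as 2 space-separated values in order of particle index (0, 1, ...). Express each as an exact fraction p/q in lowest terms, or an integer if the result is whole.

Answer: 44 45

Derivation:
Collision at t=10: particles 0 and 1 swap velocities; positions: p0=41 p1=41; velocities now: v0=3 v1=4
Advance to t=11 (no further collisions before then); velocities: v0=3 v1=4; positions = 44 45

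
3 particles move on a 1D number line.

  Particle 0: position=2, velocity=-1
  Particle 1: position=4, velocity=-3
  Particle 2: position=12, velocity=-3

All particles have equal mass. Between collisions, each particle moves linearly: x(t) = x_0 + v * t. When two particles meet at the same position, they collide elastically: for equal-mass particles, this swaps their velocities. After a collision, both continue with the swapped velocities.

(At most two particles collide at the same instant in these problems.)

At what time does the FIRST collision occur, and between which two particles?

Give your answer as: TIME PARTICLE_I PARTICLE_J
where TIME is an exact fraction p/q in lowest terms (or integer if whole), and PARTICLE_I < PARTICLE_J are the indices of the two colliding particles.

Answer: 1 0 1

Derivation:
Pair (0,1): pos 2,4 vel -1,-3 -> gap=2, closing at 2/unit, collide at t=1
Pair (1,2): pos 4,12 vel -3,-3 -> not approaching (rel speed 0 <= 0)
Earliest collision: t=1 between 0 and 1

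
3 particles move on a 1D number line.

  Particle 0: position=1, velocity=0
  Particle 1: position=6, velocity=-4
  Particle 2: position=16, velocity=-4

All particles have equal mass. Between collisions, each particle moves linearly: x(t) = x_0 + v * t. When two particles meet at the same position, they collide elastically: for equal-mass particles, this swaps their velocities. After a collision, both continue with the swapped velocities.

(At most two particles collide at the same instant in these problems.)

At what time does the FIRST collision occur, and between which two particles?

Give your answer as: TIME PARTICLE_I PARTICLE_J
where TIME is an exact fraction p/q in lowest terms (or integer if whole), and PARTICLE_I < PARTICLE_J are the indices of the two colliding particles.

Pair (0,1): pos 1,6 vel 0,-4 -> gap=5, closing at 4/unit, collide at t=5/4
Pair (1,2): pos 6,16 vel -4,-4 -> not approaching (rel speed 0 <= 0)
Earliest collision: t=5/4 between 0 and 1

Answer: 5/4 0 1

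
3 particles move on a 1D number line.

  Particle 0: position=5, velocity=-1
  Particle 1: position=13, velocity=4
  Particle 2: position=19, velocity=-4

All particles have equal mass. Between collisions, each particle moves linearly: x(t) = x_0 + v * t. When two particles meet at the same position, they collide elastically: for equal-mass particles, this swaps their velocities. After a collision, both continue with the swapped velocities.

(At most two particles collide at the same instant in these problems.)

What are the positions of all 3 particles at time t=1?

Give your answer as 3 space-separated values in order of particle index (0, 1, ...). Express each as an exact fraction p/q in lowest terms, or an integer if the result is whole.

Collision at t=3/4: particles 1 and 2 swap velocities; positions: p0=17/4 p1=16 p2=16; velocities now: v0=-1 v1=-4 v2=4
Advance to t=1 (no further collisions before then); velocities: v0=-1 v1=-4 v2=4; positions = 4 15 17

Answer: 4 15 17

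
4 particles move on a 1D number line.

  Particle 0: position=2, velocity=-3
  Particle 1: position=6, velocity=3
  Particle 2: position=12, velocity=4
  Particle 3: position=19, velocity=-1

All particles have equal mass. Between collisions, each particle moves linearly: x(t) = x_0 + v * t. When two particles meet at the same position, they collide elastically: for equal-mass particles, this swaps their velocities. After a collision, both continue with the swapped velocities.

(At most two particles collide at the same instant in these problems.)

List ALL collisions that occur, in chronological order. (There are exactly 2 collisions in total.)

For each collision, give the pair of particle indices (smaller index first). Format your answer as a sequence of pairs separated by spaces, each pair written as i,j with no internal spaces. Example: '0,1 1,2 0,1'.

Collision at t=7/5: particles 2 and 3 swap velocities; positions: p0=-11/5 p1=51/5 p2=88/5 p3=88/5; velocities now: v0=-3 v1=3 v2=-1 v3=4
Collision at t=13/4: particles 1 and 2 swap velocities; positions: p0=-31/4 p1=63/4 p2=63/4 p3=25; velocities now: v0=-3 v1=-1 v2=3 v3=4

Answer: 2,3 1,2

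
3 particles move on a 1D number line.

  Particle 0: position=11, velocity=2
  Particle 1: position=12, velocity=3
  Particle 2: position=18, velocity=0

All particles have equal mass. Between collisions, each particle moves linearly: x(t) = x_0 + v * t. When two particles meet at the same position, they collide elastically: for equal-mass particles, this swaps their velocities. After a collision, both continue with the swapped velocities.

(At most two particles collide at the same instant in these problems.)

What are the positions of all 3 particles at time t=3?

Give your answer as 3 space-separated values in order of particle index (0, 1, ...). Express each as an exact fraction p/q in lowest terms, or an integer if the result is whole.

Collision at t=2: particles 1 and 2 swap velocities; positions: p0=15 p1=18 p2=18; velocities now: v0=2 v1=0 v2=3
Advance to t=3 (no further collisions before then); velocities: v0=2 v1=0 v2=3; positions = 17 18 21

Answer: 17 18 21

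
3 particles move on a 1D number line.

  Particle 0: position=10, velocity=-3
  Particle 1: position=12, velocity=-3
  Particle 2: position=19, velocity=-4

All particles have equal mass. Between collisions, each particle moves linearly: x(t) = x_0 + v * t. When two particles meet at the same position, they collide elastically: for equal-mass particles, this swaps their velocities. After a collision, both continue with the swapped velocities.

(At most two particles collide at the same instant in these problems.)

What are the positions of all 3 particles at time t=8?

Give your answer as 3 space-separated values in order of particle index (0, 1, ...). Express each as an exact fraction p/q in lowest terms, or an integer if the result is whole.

Answer: -14 -13 -12

Derivation:
Collision at t=7: particles 1 and 2 swap velocities; positions: p0=-11 p1=-9 p2=-9; velocities now: v0=-3 v1=-4 v2=-3
Advance to t=8 (no further collisions before then); velocities: v0=-3 v1=-4 v2=-3; positions = -14 -13 -12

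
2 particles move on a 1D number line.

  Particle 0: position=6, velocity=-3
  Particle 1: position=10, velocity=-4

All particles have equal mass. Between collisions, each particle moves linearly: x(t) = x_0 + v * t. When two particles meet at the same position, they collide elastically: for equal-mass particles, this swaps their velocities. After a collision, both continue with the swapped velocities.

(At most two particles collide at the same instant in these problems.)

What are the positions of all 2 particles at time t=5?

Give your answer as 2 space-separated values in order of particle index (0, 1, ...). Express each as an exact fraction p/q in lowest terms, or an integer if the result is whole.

Collision at t=4: particles 0 and 1 swap velocities; positions: p0=-6 p1=-6; velocities now: v0=-4 v1=-3
Advance to t=5 (no further collisions before then); velocities: v0=-4 v1=-3; positions = -10 -9

Answer: -10 -9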